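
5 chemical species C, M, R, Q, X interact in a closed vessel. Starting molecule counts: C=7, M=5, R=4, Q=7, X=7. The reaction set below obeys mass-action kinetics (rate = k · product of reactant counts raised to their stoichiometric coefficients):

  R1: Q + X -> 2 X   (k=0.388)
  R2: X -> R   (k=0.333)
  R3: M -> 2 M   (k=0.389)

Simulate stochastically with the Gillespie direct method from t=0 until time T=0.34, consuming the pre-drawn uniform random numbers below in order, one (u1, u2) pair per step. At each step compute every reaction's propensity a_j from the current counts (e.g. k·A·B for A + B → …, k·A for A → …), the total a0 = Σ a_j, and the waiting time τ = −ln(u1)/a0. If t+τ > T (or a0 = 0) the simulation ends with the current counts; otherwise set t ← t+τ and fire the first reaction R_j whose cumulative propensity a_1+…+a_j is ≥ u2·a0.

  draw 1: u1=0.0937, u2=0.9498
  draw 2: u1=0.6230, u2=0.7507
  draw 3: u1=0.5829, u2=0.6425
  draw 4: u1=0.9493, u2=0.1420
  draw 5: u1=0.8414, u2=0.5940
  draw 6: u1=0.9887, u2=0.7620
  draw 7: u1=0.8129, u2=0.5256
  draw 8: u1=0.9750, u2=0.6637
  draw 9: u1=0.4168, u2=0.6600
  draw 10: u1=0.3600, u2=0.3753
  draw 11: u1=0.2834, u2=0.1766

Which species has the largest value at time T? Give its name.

t=0.000: C=7 M=5 R=4 Q=7 X=7
Draw 1: a1=19.012, a2=2.331, a3=1.945, a0=23.288; τ=−ln(0.0937)/23.288=0.102 → t=0.102; u2·a0=0.9498·23.288=22.119; a1+a2=21.343 < 22.119 ≤ a1+…+a3=23.288 → R3 fires; C=7 M=6 R=4 Q=7 X=7
Draw 2: a1=19.012, a2=2.331, a3=2.334, a0=23.677; τ=−ln(0.6230)/23.677=0.020 → t=0.122; u2·a0=0.7507·23.677=17.774 ≤ a1=19.012 → R1 fires; C=7 M=6 R=4 Q=6 X=8
Draw 3: a1=18.624, a2=2.664, a3=2.334, a0=23.622; τ=−ln(0.5829)/23.622=0.023 → t=0.145; u2·a0=0.6425·23.622=15.177 ≤ a1=18.624 → R1 fires; C=7 M=6 R=4 Q=5 X=9
Draw 4: a1=17.460, a2=2.997, a3=2.334, a0=22.791; τ=−ln(0.9493)/22.791=0.002 → t=0.147; u2·a0=0.1420·22.791=3.236 ≤ a1=17.460 → R1 fires; C=7 M=6 R=4 Q=4 X=10
Draw 5: a1=15.520, a2=3.330, a3=2.334, a0=21.184; τ=−ln(0.8414)/21.184=0.008 → t=0.155; u2·a0=0.5940·21.184=12.583 ≤ a1=15.520 → R1 fires; C=7 M=6 R=4 Q=3 X=11
Draw 6: a1=12.804, a2=3.663, a3=2.334, a0=18.801; τ=−ln(0.9887)/18.801=0.001 → t=0.156; u2·a0=0.7620·18.801=14.326; a1=12.804 < 14.326 ≤ a1+a2=16.467 → R2 fires; C=7 M=6 R=5 Q=3 X=10
Draw 7: a1=11.640, a2=3.330, a3=2.334, a0=17.304; τ=−ln(0.8129)/17.304=0.012 → t=0.168; u2·a0=0.5256·17.304=9.095 ≤ a1=11.640 → R1 fires; C=7 M=6 R=5 Q=2 X=11
Draw 8: a1=8.536, a2=3.663, a3=2.334, a0=14.533; τ=−ln(0.9750)/14.533=0.002 → t=0.169; u2·a0=0.6637·14.533=9.646; a1=8.536 < 9.646 ≤ a1+a2=12.199 → R2 fires; C=7 M=6 R=6 Q=2 X=10
Draw 9: a1=7.760, a2=3.330, a3=2.334, a0=13.424; τ=−ln(0.4168)/13.424=0.065 → t=0.234; u2·a0=0.6600·13.424=8.860; a1=7.760 < 8.860 ≤ a1+a2=11.090 → R2 fires; C=7 M=6 R=7 Q=2 X=9
Draw 10: a1=6.984, a2=2.997, a3=2.334, a0=12.315; τ=−ln(0.3600)/12.315=0.083 → t=0.317; u2·a0=0.3753·12.315=4.622 ≤ a1=6.984 → R1 fires; C=7 M=6 R=7 Q=1 X=10
Draw 11: a1=3.880, a2=3.330, a3=2.334, a0=9.544; τ=−ln(0.2834)/9.544=0.132 → t=0.450 > T=0.34: stop.
At T=0.34: C=7 M=6 R=7 Q=1 X=10; the largest is X.

Dominant species at T: X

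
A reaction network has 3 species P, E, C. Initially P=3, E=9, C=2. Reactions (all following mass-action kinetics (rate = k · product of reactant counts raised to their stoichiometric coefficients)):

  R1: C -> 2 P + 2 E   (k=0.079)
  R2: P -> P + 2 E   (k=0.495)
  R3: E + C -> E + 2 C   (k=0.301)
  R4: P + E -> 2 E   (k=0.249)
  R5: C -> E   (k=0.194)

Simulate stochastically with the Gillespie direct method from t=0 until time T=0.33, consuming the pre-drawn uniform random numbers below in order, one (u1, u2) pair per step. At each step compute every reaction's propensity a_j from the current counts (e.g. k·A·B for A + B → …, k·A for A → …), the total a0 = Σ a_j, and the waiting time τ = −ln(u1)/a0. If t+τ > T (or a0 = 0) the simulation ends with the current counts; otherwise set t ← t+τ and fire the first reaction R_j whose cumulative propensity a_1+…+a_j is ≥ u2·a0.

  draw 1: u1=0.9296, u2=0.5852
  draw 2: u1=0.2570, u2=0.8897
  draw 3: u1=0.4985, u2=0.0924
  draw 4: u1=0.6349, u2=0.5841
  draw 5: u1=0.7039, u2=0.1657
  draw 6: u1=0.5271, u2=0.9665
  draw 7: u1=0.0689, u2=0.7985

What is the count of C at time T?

C at T = 4

t=0.000: P=3 E=9 C=2
Draw 1: a1=0.158, a2=1.485, a3=5.418, a4=6.723, a5=0.388, a0=14.172; τ=−ln(0.9296)/14.172=0.005 → t=0.005; u2·a0=0.5852·14.172=8.293; a1+…+a3=7.061 < 8.293 ≤ a1+…+a4=13.784 → R4 fires; P=2 E=10 C=2
Draw 2: a1=0.158, a2=0.990, a3=6.020, a4=4.980, a5=0.388, a0=12.536; τ=−ln(0.2570)/12.536=0.108 → t=0.114; u2·a0=0.8897·12.536=11.153; a1+…+a3=7.168 < 11.153 ≤ a1+…+a4=12.148 → R4 fires; P=1 E=11 C=2
Draw 3: a1=0.158, a2=0.495, a3=6.622, a4=2.739, a5=0.388, a0=10.402; τ=−ln(0.4985)/10.402=0.067 → t=0.180; u2·a0=0.0924·10.402=0.961; a1+a2=0.653 < 0.961 ≤ a1+…+a3=7.275 → R3 fires; P=1 E=11 C=3
Draw 4: a1=0.237, a2=0.495, a3=9.933, a4=2.739, a5=0.582, a0=13.986; τ=−ln(0.6349)/13.986=0.032 → t=0.213; u2·a0=0.5841·13.986=8.169; a1+a2=0.732 < 8.169 ≤ a1+…+a3=10.665 → R3 fires; P=1 E=11 C=4
Draw 5: a1=0.316, a2=0.495, a3=13.244, a4=2.739, a5=0.776, a0=17.570; τ=−ln(0.7039)/17.570=0.020 → t=0.233; u2·a0=0.1657·17.570=2.911; a1+a2=0.811 < 2.911 ≤ a1+…+a3=14.055 → R3 fires; P=1 E=11 C=5
Draw 6: a1=0.395, a2=0.495, a3=16.555, a4=2.739, a5=0.970, a0=21.154; τ=−ln(0.5271)/21.154=0.030 → t=0.263; u2·a0=0.9665·21.154=20.445; a1+…+a4=20.184 < 20.445 ≤ a1+…+a5=21.154 → R5 fires; P=1 E=12 C=4
Draw 7: a1=0.316, a2=0.495, a3=14.448, a4=2.988, a5=0.776, a0=19.023; τ=−ln(0.0689)/19.023=0.141 → t=0.404 > T=0.33: stop.
Read off C at T=0.33: 4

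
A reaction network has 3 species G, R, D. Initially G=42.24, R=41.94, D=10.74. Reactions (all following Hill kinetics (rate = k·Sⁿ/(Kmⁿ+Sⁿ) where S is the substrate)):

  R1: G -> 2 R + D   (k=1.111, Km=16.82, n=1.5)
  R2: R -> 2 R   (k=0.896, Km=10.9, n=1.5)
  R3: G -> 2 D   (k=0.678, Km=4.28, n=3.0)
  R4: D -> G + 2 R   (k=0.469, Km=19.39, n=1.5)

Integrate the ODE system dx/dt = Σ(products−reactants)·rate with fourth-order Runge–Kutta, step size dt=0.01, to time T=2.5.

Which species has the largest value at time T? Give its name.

Dominant species at T: R

RK4 with dt=0.01: 250 steps to T=2.5. Trajectory (selected grid times):
t=0.00: G=42.24 R=41.94 D=10.74
t=0.28: G=41.84 R=42.74 D=11.33
t=0.56: G=41.45 R=43.54 D=11.91
t=0.83: G=41.07 R=44.31 D=12.47
t=1.11: G=40.68 R=45.12 D=13.05
t=1.39: G=40.29 R=45.93 D=13.63
t=1.67: G=39.91 R=46.75 D=14.21
t=1.94: G=39.54 R=47.53 D=14.76
t=2.22: G=39.16 R=48.35 D=15.33
t=2.50: G=38.78 R=49.17 D=15.89
At T=2.5: G=38.78 R=49.17 D=15.89; the largest is R.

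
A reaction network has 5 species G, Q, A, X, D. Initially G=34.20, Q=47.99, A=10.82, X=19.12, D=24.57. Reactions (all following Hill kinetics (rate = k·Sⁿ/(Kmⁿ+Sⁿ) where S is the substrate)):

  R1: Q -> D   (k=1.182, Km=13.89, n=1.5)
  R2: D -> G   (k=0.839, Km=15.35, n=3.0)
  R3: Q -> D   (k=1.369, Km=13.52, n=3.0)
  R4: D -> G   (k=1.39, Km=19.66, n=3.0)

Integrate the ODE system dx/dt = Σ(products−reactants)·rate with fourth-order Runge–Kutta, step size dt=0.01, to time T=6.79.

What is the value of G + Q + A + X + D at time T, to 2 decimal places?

Value at T = 136.70

Check how each reaction changes W = G + Q + A + X + D (weight of products minus weight of reactants):
R1: Q -> D: (1·1) − (1·1) = 1 − 1 = 0
R2: D -> G: (1·1) − (1·1) = 1 − 1 = 0
R3: Q -> D: (1·1) − (1·1) = 1 − 1 = 0
R4: D -> G: (1·1) − (1·1) = 1 − 1 = 0
Every reaction leaves W unchanged, so W is conserved and no simulation is needed: W(T) = W(0) = 34.20 + 47.99 + 10.82 + 19.12 + 24.57 = 136.70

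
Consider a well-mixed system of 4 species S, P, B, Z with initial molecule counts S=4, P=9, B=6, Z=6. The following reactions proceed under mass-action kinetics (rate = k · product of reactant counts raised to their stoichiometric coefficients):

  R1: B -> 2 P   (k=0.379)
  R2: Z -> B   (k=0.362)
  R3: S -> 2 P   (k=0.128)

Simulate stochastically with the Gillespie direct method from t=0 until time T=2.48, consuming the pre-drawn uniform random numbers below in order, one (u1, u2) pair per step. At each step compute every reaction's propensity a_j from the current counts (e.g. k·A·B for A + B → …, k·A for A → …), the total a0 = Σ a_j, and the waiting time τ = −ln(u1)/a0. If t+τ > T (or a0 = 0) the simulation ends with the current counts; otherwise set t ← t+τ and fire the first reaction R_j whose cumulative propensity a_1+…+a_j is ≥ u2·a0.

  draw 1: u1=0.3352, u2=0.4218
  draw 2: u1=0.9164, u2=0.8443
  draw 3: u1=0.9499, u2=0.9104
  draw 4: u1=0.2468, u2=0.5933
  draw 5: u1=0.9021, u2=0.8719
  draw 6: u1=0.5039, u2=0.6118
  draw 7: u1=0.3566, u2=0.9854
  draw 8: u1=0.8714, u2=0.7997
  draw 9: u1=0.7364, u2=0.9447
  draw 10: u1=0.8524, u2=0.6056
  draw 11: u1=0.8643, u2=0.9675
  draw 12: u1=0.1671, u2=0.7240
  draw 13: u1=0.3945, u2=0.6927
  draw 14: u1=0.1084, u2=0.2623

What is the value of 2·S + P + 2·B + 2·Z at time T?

Check how each reaction changes W = 2·S + P + 2·B + 2·Z (weight of products minus weight of reactants):
R1: B -> 2 P: (1·2) − (2·1) = 2 − 2 = 0
R2: Z -> B: (2·1) − (2·1) = 2 − 2 = 0
R3: S -> 2 P: (1·2) − (2·1) = 2 − 2 = 0
Every reaction leaves W unchanged, so W is conserved and no simulation is needed: W(T) = W(0) = 2·4 + 9 + 2·6 + 2·6 = 41

Value at T = 41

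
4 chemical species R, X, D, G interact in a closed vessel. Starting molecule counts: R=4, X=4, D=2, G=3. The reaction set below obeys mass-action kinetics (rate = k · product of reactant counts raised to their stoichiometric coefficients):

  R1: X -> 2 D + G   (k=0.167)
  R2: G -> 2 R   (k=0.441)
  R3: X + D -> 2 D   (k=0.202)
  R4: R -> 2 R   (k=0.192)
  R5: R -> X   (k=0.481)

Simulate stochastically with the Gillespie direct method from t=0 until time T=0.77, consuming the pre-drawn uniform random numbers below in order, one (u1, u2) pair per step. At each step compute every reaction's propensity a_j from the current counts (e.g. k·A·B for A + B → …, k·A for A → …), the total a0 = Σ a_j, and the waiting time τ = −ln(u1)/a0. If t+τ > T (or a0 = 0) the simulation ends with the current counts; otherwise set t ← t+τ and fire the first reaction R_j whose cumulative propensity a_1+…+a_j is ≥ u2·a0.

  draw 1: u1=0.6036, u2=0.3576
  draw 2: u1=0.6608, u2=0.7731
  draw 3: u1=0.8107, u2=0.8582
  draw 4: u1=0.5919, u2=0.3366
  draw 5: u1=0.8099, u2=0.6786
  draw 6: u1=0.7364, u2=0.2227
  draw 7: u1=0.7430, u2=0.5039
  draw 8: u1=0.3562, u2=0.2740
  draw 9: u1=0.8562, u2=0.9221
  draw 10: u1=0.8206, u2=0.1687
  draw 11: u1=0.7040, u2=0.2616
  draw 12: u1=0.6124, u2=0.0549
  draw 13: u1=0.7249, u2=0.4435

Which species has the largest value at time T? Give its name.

Dominant species at T: D

t=0.000: R=4 X=4 D=2 G=3
Draw 1: a1=0.668, a2=1.323, a3=1.616, a4=0.768, a5=1.924, a0=6.299; τ=−ln(0.6036)/6.299=0.080 → t=0.080; u2·a0=0.3576·6.299=2.253; a1+a2=1.991 < 2.253 ≤ a1+…+a3=3.607 → R3 fires; R=4 X=3 D=3 G=3
Draw 2: a1=0.501, a2=1.323, a3=1.818, a4=0.768, a5=1.924, a0=6.334; τ=−ln(0.6608)/6.334=0.065 → t=0.146; u2·a0=0.7731·6.334=4.897; a1+…+a4=4.410 < 4.897 ≤ a1+…+a5=6.334 → R5 fires; R=3 X=4 D=3 G=3
Draw 3: a1=0.668, a2=1.323, a3=2.424, a4=0.576, a5=1.443, a0=6.434; τ=−ln(0.8107)/6.434=0.033 → t=0.178; u2·a0=0.8582·6.434=5.522; a1+…+a4=4.991 < 5.522 ≤ a1+…+a5=6.434 → R5 fires; R=2 X=5 D=3 G=3
Draw 4: a1=0.835, a2=1.323, a3=3.030, a4=0.384, a5=0.962, a0=6.534; τ=−ln(0.5919)/6.534=0.080 → t=0.258; u2·a0=0.3366·6.534=2.199; a1+a2=2.158 < 2.199 ≤ a1+…+a3=5.188 → R3 fires; R=2 X=4 D=4 G=3
Draw 5: a1=0.668, a2=1.323, a3=3.232, a4=0.384, a5=0.962, a0=6.569; τ=−ln(0.8099)/6.569=0.032 → t=0.291; u2·a0=0.6786·6.569=4.458; a1+a2=1.991 < 4.458 ≤ a1+…+a3=5.223 → R3 fires; R=2 X=3 D=5 G=3
Draw 6: a1=0.501, a2=1.323, a3=3.030, a4=0.384, a5=0.962, a0=6.200; τ=−ln(0.7364)/6.200=0.049 → t=0.340; u2·a0=0.2227·6.200=1.381; a1=0.501 < 1.381 ≤ a1+a2=1.824 → R2 fires; R=4 X=3 D=5 G=2
Draw 7: a1=0.501, a2=0.882, a3=3.030, a4=0.768, a5=1.924, a0=7.105; τ=−ln(0.7430)/7.105=0.042 → t=0.382; u2·a0=0.5039·7.105=3.580; a1+a2=1.383 < 3.580 ≤ a1+…+a3=4.413 → R3 fires; R=4 X=2 D=6 G=2
Draw 8: a1=0.334, a2=0.882, a3=2.424, a4=0.768, a5=1.924, a0=6.332; τ=−ln(0.3562)/6.332=0.163 → t=0.545; u2·a0=0.2740·6.332=1.735; a1+a2=1.216 < 1.735 ≤ a1+…+a3=3.640 → R3 fires; R=4 X=1 D=7 G=2
Draw 9: a1=0.167, a2=0.882, a3=1.414, a4=0.768, a5=1.924, a0=5.155; τ=−ln(0.8562)/5.155=0.030 → t=0.575; u2·a0=0.9221·5.155=4.753; a1+…+a4=3.231 < 4.753 ≤ a1+…+a5=5.155 → R5 fires; R=3 X=2 D=7 G=2
Draw 10: a1=0.334, a2=0.882, a3=2.828, a4=0.576, a5=1.443, a0=6.063; τ=−ln(0.8206)/6.063=0.033 → t=0.607; u2·a0=0.1687·6.063=1.023; a1=0.334 < 1.023 ≤ a1+a2=1.216 → R2 fires; R=5 X=2 D=7 G=1
Draw 11: a1=0.334, a2=0.441, a3=2.828, a4=0.960, a5=2.405, a0=6.968; τ=−ln(0.7040)/6.968=0.050 → t=0.658; u2·a0=0.2616·6.968=1.823; a1+a2=0.775 < 1.823 ≤ a1+…+a3=3.603 → R3 fires; R=5 X=1 D=8 G=1
Draw 12: a1=0.167, a2=0.441, a3=1.616, a4=0.960, a5=2.405, a0=5.589; τ=−ln(0.6124)/5.589=0.088 → t=0.746; u2·a0=0.0549·5.589=0.307; a1=0.167 < 0.307 ≤ a1+a2=0.608 → R2 fires; R=7 X=1 D=8 G=0
Draw 13: a1=0.167, a2=0.000, a3=1.616, a4=1.344, a5=3.367, a0=6.494; τ=−ln(0.7249)/6.494=0.050 → t=0.795 > T=0.77: stop.
At T=0.77: R=7 X=1 D=8 G=0; the largest is D.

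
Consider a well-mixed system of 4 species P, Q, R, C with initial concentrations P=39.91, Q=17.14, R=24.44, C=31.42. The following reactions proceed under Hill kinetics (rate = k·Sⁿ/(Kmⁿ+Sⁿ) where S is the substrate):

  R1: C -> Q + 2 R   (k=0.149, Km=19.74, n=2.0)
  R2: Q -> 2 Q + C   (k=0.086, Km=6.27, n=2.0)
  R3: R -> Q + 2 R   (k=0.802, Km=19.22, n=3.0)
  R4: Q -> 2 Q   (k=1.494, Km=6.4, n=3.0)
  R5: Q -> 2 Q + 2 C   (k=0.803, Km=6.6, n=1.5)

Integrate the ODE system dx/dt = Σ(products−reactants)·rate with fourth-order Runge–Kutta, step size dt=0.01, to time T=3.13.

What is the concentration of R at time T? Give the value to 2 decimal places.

RK4 with dt=0.01: 313 steps to T=3.13. Trajectory (selected grid times):
t=0.00: P=39.91 Q=17.14 R=24.44 C=31.42
t=0.35: P=39.91 Q=18.12 R=24.70 C=31.87
t=0.70: P=39.91 Q=19.11 R=24.97 C=32.32
t=1.04: P=39.91 Q=20.08 R=25.23 C=32.77
t=1.39: P=39.91 Q=21.09 R=25.51 C=33.23
t=1.74: P=39.91 Q=22.11 R=25.78 C=33.70
t=2.09: P=39.91 Q=23.13 R=26.06 C=34.18
t=2.43: P=39.91 Q=24.12 R=26.33 C=34.64
t=2.78: P=39.91 Q=25.15 R=26.61 C=35.12
t=3.13: P=39.91 Q=26.19 R=26.90 C=35.61
Read off R at T=3.13: 26.90

R at T = 26.90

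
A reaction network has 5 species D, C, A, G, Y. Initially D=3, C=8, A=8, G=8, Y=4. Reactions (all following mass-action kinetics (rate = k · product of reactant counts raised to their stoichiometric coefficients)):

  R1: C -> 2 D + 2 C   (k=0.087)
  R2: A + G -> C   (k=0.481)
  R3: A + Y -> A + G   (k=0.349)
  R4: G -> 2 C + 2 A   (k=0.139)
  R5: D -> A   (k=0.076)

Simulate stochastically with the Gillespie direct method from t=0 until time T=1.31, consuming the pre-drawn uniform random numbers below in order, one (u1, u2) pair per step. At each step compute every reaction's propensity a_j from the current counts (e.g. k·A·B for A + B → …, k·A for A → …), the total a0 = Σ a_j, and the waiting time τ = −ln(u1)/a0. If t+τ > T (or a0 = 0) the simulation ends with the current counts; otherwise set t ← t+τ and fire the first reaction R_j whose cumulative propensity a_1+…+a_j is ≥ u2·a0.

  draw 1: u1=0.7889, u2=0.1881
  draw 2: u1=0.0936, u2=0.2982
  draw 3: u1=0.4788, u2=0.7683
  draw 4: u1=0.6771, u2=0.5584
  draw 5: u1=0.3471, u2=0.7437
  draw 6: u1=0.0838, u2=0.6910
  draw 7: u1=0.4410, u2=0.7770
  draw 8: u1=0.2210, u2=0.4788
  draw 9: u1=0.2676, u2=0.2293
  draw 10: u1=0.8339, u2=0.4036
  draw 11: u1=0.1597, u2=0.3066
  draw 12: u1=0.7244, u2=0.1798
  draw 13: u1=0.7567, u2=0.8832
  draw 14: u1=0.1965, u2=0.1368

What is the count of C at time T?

C at T = 17

t=0.000: D=3 C=8 A=8 G=8 Y=4
Draw 1: a1=0.696, a2=30.784, a3=11.168, a4=1.112, a5=0.228, a0=43.988; τ=−ln(0.7889)/43.988=0.005 → t=0.005; u2·a0=0.1881·43.988=8.274; a1=0.696 < 8.274 ≤ a1+a2=31.480 → R2 fires; D=3 C=9 A=7 G=7 Y=4
Draw 2: a1=0.783, a2=23.569, a3=9.772, a4=0.973, a5=0.228, a0=35.325; τ=−ln(0.0936)/35.325=0.067 → t=0.072; u2·a0=0.2982·35.325=10.534; a1=0.783 < 10.534 ≤ a1+a2=24.352 → R2 fires; D=3 C=10 A=6 G=6 Y=4
Draw 3: a1=0.870, a2=17.316, a3=8.376, a4=0.834, a5=0.228, a0=27.624; τ=−ln(0.4788)/27.624=0.027 → t=0.099; u2·a0=0.7683·27.624=21.224; a1+a2=18.186 < 21.224 ≤ a1+…+a3=26.562 → R3 fires; D=3 C=10 A=6 G=7 Y=3
Draw 4: a1=0.870, a2=20.202, a3=6.282, a4=0.973, a5=0.228, a0=28.555; τ=−ln(0.6771)/28.555=0.014 → t=0.113; u2·a0=0.5584·28.555=15.945; a1=0.870 < 15.945 ≤ a1+a2=21.072 → R2 fires; D=3 C=11 A=5 G=6 Y=3
Draw 5: a1=0.957, a2=14.430, a3=5.235, a4=0.834, a5=0.228, a0=21.684; τ=−ln(0.3471)/21.684=0.049 → t=0.162; u2·a0=0.7437·21.684=16.126; a1+a2=15.387 < 16.126 ≤ a1+…+a3=20.622 → R3 fires; D=3 C=11 A=5 G=7 Y=2
Draw 6: a1=0.957, a2=16.835, a3=3.490, a4=0.973, a5=0.228, a0=22.483; τ=−ln(0.0838)/22.483=0.110 → t=0.272; u2·a0=0.6910·22.483=15.536; a1=0.957 < 15.536 ≤ a1+a2=17.792 → R2 fires; D=3 C=12 A=4 G=6 Y=2
Draw 7: a1=1.044, a2=11.544, a3=2.792, a4=0.834, a5=0.228, a0=16.442; τ=−ln(0.4410)/16.442=0.050 → t=0.322; u2·a0=0.7770·16.442=12.775; a1+a2=12.588 < 12.775 ≤ a1+…+a3=15.380 → R3 fires; D=3 C=12 A=4 G=7 Y=1
Draw 8: a1=1.044, a2=13.468, a3=1.396, a4=0.973, a5=0.228, a0=17.109; τ=−ln(0.2210)/17.109=0.088 → t=0.410; u2·a0=0.4788·17.109=8.192; a1=1.044 < 8.192 ≤ a1+a2=14.512 → R2 fires; D=3 C=13 A=3 G=6 Y=1
Draw 9: a1=1.131, a2=8.658, a3=1.047, a4=0.834, a5=0.228, a0=11.898; τ=−ln(0.2676)/11.898=0.111 → t=0.521; u2·a0=0.2293·11.898=2.728; a1=1.131 < 2.728 ≤ a1+a2=9.789 → R2 fires; D=3 C=14 A=2 G=5 Y=1
Draw 10: a1=1.218, a2=4.810, a3=0.698, a4=0.695, a5=0.228, a0=7.649; τ=−ln(0.8339)/7.649=0.024 → t=0.544; u2·a0=0.4036·7.649=3.087; a1=1.218 < 3.087 ≤ a1+a2=6.028 → R2 fires; D=3 C=15 A=1 G=4 Y=1
Draw 11: a1=1.305, a2=1.924, a3=0.349, a4=0.556, a5=0.228, a0=4.362; τ=−ln(0.1597)/4.362=0.421 → t=0.965; u2·a0=0.3066·4.362=1.337; a1=1.305 < 1.337 ≤ a1+a2=3.229 → R2 fires; D=3 C=16 A=0 G=3 Y=1
Draw 12: a1=1.392, a2=0.000, a3=0.000, a4=0.417, a5=0.228, a0=2.037; τ=−ln(0.7244)/2.037=0.158 → t=1.123; u2·a0=0.1798·2.037=0.366 ≤ a1=1.392 → R1 fires; D=5 C=17 A=0 G=3 Y=1
Draw 13: a1=1.479, a2=0.000, a3=0.000, a4=0.417, a5=0.380, a0=2.276; τ=−ln(0.7567)/2.276=0.122 → t=1.246; u2·a0=0.8832·2.276=2.010; a1+…+a4=1.896 < 2.010 ≤ a1+…+a5=2.276 → R5 fires; D=4 C=17 A=1 G=3 Y=1
Draw 14: a1=1.479, a2=1.443, a3=0.349, a4=0.417, a5=0.304, a0=3.992; τ=−ln(0.1965)/3.992=0.408 → t=1.653 > T=1.31: stop.
Read off C at T=1.31: 17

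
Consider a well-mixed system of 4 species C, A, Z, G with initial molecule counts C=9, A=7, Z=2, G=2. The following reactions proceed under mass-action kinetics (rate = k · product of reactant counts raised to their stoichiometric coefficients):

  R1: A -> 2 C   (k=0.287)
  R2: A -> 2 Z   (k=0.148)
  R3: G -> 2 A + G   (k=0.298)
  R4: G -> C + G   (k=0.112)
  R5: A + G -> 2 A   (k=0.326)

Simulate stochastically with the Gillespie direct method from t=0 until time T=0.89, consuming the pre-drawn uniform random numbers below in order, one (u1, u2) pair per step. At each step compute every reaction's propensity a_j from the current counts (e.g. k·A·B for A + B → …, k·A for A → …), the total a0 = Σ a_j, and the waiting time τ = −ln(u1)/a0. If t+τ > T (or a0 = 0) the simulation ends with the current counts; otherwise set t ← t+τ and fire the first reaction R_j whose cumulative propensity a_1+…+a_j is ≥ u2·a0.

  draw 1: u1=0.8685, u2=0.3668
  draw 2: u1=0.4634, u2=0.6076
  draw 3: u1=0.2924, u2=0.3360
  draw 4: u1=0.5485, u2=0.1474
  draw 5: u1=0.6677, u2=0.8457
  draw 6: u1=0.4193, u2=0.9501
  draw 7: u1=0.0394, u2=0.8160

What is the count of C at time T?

t=0.000: C=9 A=7 Z=2 G=2
Draw 1: a1=2.009, a2=1.036, a3=0.596, a4=0.224, a5=4.564, a0=8.429; τ=−ln(0.8685)/8.429=0.017 → t=0.017; u2·a0=0.3668·8.429=3.092; a1+a2=3.045 < 3.092 ≤ a1+…+a3=3.641 → R3 fires; C=9 A=9 Z=2 G=2
Draw 2: a1=2.583, a2=1.332, a3=0.596, a4=0.224, a5=5.868, a0=10.603; τ=−ln(0.4634)/10.603=0.073 → t=0.089; u2·a0=0.6076·10.603=6.442; a1+…+a4=4.735 < 6.442 ≤ a1+…+a5=10.603 → R5 fires; C=9 A=10 Z=2 G=1
Draw 3: a1=2.870, a2=1.480, a3=0.298, a4=0.112, a5=3.260, a0=8.020; τ=−ln(0.2924)/8.020=0.153 → t=0.243; u2·a0=0.3360·8.020=2.695 ≤ a1=2.870 → R1 fires; C=11 A=9 Z=2 G=1
Draw 4: a1=2.583, a2=1.332, a3=0.298, a4=0.112, a5=2.934, a0=7.259; τ=−ln(0.5485)/7.259=0.083 → t=0.325; u2·a0=0.1474·7.259=1.070 ≤ a1=2.583 → R1 fires; C=13 A=8 Z=2 G=1
Draw 5: a1=2.296, a2=1.184, a3=0.298, a4=0.112, a5=2.608, a0=6.498; τ=−ln(0.6677)/6.498=0.062 → t=0.387; u2·a0=0.8457·6.498=5.495; a1+…+a4=3.890 < 5.495 ≤ a1+…+a5=6.498 → R5 fires; C=13 A=9 Z=2 G=0
Draw 6: a1=2.583, a2=1.332, a3=0.000, a4=0.000, a5=0.000, a0=3.915; τ=−ln(0.4193)/3.915=0.222 → t=0.609; u2·a0=0.9501·3.915=3.720; a1=2.583 < 3.720 ≤ a1+a2=3.915 → R2 fires; C=13 A=8 Z=4 G=0
Draw 7: a1=2.296, a2=1.184, a3=0.000, a4=0.000, a5=0.000, a0=3.480; τ=−ln(0.0394)/3.480=0.929 → t=1.539 > T=0.89: stop.
Read off C at T=0.89: 13

C at T = 13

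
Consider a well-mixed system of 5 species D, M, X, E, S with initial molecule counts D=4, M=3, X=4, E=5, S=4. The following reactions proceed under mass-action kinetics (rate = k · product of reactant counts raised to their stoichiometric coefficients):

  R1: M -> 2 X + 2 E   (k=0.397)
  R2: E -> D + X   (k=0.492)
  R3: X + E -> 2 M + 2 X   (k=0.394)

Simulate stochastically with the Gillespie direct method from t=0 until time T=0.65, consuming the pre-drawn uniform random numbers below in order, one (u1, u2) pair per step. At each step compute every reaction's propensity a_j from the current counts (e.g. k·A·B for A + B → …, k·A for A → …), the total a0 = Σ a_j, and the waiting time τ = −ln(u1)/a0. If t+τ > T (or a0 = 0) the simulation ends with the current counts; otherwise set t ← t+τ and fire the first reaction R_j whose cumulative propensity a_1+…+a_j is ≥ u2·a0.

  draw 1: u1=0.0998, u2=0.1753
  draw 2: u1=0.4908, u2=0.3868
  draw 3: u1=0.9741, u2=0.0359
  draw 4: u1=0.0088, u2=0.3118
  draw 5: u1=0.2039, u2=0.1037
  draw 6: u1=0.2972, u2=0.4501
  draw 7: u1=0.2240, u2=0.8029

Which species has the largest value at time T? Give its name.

Dominant species at T: X

t=0.000: D=4 M=3 X=4 E=5 S=4
Draw 1: a1=1.191, a2=2.460, a3=7.880, a0=11.531; τ=−ln(0.0998)/11.531=0.200 → t=0.200; u2·a0=0.1753·11.531=2.021; a1=1.191 < 2.021 ≤ a1+a2=3.651 → R2 fires; D=5 M=3 X=5 E=4 S=4
Draw 2: a1=1.191, a2=1.968, a3=7.880, a0=11.039; τ=−ln(0.4908)/11.039=0.064 → t=0.264; u2·a0=0.3868·11.039=4.270; a1+a2=3.159 < 4.270 ≤ a1+…+a3=11.039 → R3 fires; D=5 M=5 X=6 E=3 S=4
Draw 3: a1=1.985, a2=1.476, a3=7.092, a0=10.553; τ=−ln(0.9741)/10.553=0.002 → t=0.267; u2·a0=0.0359·10.553=0.379 ≤ a1=1.985 → R1 fires; D=5 M=4 X=8 E=5 S=4
Draw 4: a1=1.588, a2=2.460, a3=15.760, a0=19.808; τ=−ln(0.0088)/19.808=0.239 → t=0.506; u2·a0=0.3118·19.808=6.176; a1+a2=4.048 < 6.176 ≤ a1+…+a3=19.808 → R3 fires; D=5 M=6 X=9 E=4 S=4
Draw 5: a1=2.382, a2=1.968, a3=14.184, a0=18.534; τ=−ln(0.2039)/18.534=0.086 → t=0.592; u2·a0=0.1037·18.534=1.922 ≤ a1=2.382 → R1 fires; D=5 M=5 X=11 E=6 S=4
Draw 6: a1=1.985, a2=2.952, a3=26.004, a0=30.941; τ=−ln(0.2972)/30.941=0.039 → t=0.631; u2·a0=0.4501·30.941=13.927; a1+a2=4.937 < 13.927 ≤ a1+…+a3=30.941 → R3 fires; D=5 M=7 X=12 E=5 S=4
Draw 7: a1=2.779, a2=2.460, a3=23.640, a0=28.879; τ=−ln(0.2240)/28.879=0.052 → t=0.683 > T=0.65: stop.
At T=0.65: D=5 M=7 X=12 E=5 S=4; the largest is X.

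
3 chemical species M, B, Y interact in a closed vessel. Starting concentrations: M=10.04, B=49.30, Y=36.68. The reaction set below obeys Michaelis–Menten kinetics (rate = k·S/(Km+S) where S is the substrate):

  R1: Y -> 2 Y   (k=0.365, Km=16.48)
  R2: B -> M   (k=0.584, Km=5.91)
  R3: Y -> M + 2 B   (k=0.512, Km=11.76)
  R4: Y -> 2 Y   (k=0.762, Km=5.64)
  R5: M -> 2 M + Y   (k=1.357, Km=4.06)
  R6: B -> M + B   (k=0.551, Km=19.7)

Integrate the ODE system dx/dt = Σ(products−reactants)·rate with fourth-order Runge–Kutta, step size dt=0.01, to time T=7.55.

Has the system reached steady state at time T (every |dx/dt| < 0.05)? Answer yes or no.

RK4 with dt=0.01: 755 steps to T=7.55. Trajectory (selected grid times):
t=0.00: M=10.04 B=49.30 Y=36.68
t=0.84: M=11.97 B=49.52 Y=37.95
t=1.68: M=13.94 B=49.74 Y=39.27
t=2.52: M=15.93 B=49.96 Y=40.61
t=3.36: M=17.96 B=50.19 Y=41.97
t=4.19: M=19.98 B=50.43 Y=43.35
t=5.03: M=22.05 B=50.67 Y=44.75
t=5.87: M=24.13 B=50.91 Y=46.17
t=6.71: M=26.23 B=51.16 Y=47.61
t=7.55: M=28.34 B=51.41 Y=49.06
Rates at T: R1=0.2732, R2=0.5238, R3=0.4130, R4=0.6834, R5=1.1870, R6=0.3984
dx/dt at T (Σ net stoichiometry × rate): M=+2.5221, B=+0.3022, Y=+1.7306
Largest |dx/dt| is |+2.5221| (M) ≥ 0.05 → not steady.

Steady state at T: no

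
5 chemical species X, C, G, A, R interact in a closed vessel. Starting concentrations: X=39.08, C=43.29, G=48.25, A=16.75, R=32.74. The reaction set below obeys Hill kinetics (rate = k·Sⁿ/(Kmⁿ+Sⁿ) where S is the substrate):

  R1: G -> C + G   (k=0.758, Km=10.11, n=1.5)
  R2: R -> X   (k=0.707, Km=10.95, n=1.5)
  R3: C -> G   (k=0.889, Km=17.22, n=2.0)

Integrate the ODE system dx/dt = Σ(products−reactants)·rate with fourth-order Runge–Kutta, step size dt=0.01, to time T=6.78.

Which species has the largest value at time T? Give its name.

Dominant species at T: G

RK4 with dt=0.01: 678 steps to T=6.78. Trajectory (selected grid times):
t=0.00: X=39.08 C=43.29 G=48.25 A=16.75 R=32.74
t=0.75: X=39.52 C=43.23 G=48.83 A=16.75 R=32.30
t=1.51: X=39.97 C=43.18 G=49.41 A=16.75 R=31.85
t=2.26: X=40.41 C=43.12 G=49.98 A=16.75 R=31.41
t=3.01: X=40.85 C=43.07 G=50.56 A=16.75 R=30.97
t=3.77: X=41.29 C=43.02 G=51.14 A=16.75 R=30.53
t=4.52: X=41.73 C=42.96 G=51.72 A=16.75 R=30.09
t=5.27: X=42.16 C=42.91 G=52.29 A=16.75 R=29.66
t=6.03: X=42.60 C=42.86 G=52.87 A=16.75 R=29.22
t=6.78: X=43.03 C=42.81 G=53.45 A=16.75 R=28.79
At T=6.78: X=43.03 C=42.81 G=53.45 A=16.75 R=28.79; the largest is G.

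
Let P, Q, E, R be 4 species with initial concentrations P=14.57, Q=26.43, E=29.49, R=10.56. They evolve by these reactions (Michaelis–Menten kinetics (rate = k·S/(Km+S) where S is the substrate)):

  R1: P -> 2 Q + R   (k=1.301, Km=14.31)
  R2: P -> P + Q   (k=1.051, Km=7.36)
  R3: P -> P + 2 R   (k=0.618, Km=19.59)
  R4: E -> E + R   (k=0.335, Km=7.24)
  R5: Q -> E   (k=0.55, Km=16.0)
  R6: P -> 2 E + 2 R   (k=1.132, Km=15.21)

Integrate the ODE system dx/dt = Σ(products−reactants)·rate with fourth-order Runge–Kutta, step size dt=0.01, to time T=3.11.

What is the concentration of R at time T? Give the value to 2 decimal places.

R at T = 18.04

RK4 with dt=0.01: 311 steps to T=3.11. Trajectory (selected grid times):
t=0.00: P=14.57 Q=26.43 E=29.49 R=10.56
t=0.35: P=14.15 Q=27.01 E=30.00 R=11.45
t=0.69: P=13.75 Q=27.56 E=30.48 R=12.30
t=1.04: P=13.34 Q=28.12 E=30.98 R=13.17
t=1.38: P=12.95 Q=28.65 E=31.45 R=14.00
t=1.73: P=12.55 Q=29.19 E=31.94 R=14.84
t=2.07: P=12.18 Q=29.70 E=32.40 R=15.65
t=2.42: P=11.79 Q=30.22 E=32.88 R=16.46
t=2.76: P=11.43 Q=30.71 E=33.34 R=17.25
t=3.11: P=11.06 Q=31.21 E=33.80 R=18.04
Read off R at T=3.11: 18.04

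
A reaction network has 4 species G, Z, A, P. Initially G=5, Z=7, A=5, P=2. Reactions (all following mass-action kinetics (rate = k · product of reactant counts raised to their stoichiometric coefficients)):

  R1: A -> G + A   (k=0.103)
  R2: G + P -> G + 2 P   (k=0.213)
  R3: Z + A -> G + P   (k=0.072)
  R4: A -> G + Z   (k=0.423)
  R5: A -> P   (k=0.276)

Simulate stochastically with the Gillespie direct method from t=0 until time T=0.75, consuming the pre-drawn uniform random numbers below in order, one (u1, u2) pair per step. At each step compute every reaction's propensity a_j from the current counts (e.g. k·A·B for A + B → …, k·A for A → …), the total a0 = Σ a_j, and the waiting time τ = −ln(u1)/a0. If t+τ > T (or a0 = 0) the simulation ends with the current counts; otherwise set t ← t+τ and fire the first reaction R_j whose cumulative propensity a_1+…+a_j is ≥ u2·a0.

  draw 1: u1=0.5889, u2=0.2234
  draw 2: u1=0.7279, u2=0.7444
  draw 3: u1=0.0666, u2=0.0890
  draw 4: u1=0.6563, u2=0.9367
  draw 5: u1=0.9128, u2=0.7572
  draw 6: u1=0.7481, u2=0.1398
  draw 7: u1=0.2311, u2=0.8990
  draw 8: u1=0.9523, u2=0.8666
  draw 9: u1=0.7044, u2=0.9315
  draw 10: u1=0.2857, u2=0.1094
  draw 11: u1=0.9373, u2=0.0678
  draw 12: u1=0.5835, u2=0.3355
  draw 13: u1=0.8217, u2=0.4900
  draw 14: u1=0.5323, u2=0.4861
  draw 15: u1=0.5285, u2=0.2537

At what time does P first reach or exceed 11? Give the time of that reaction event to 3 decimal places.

Threshold first reached at t = 0.672

t=0.000: G=5 Z=7 A=5 P=2
Draw 1: a1=0.515, a2=2.130, a3=2.520, a4=2.115, a5=1.380, a0=8.660; τ=−ln(0.5889)/8.660=0.061 → t=0.061; u2·a0=0.2234·8.660=1.935; a1=0.515 < 1.935 ≤ a1+a2=2.645 → R2 fires; G=5 Z=7 A=5 P=3
Draw 2: a1=0.515, a2=3.195, a3=2.520, a4=2.115, a5=1.380, a0=9.725; τ=−ln(0.7279)/9.725=0.033 → t=0.094; u2·a0=0.7444·9.725=7.239; a1+…+a3=6.230 < 7.239 ≤ a1+…+a4=8.345 → R4 fires; G=6 Z=8 A=4 P=3
Draw 3: a1=0.412, a2=3.834, a3=2.304, a4=1.692, a5=1.104, a0=9.346; τ=−ln(0.0666)/9.346=0.290 → t=0.384; u2·a0=0.0890·9.346=0.832; a1=0.412 < 0.832 ≤ a1+a2=4.246 → R2 fires; G=6 Z=8 A=4 P=4
Draw 4: a1=0.412, a2=5.112, a3=2.304, a4=1.692, a5=1.104, a0=10.624; τ=−ln(0.6563)/10.624=0.040 → t=0.423; u2·a0=0.9367·10.624=9.952; a1+…+a4=9.520 < 9.952 ≤ a1+…+a5=10.624 → R5 fires; G=6 Z=8 A=3 P=5
Draw 5: a1=0.309, a2=6.390, a3=1.728, a4=1.269, a5=0.828, a0=10.524; τ=−ln(0.9128)/10.524=0.009 → t=0.432; u2·a0=0.7572·10.524=7.969; a1+a2=6.699 < 7.969 ≤ a1+…+a3=8.427 → R3 fires; G=7 Z=7 A=2 P=6
Draw 6: a1=0.206, a2=8.946, a3=1.008, a4=0.846, a5=0.552, a0=11.558; τ=−ln(0.7481)/11.558=0.025 → t=0.457; u2·a0=0.1398·11.558=1.616; a1=0.206 < 1.616 ≤ a1+a2=9.152 → R2 fires; G=7 Z=7 A=2 P=7
Draw 7: a1=0.206, a2=10.437, a3=1.008, a4=0.846, a5=0.552, a0=13.049; τ=−ln(0.2311)/13.049=0.112 → t=0.569; u2·a0=0.8990·13.049=11.731; a1+…+a3=11.651 < 11.731 ≤ a1+…+a4=12.497 → R4 fires; G=8 Z=8 A=1 P=7
Draw 8: a1=0.103, a2=11.928, a3=0.576, a4=0.423, a5=0.276, a0=13.306; τ=−ln(0.9523)/13.306=0.004 → t=0.573; u2·a0=0.8666·13.306=11.531; a1=0.103 < 11.531 ≤ a1+a2=12.031 → R2 fires; G=8 Z=8 A=1 P=8
Draw 9: a1=0.103, a2=13.632, a3=0.576, a4=0.423, a5=0.276, a0=15.010; τ=−ln(0.7044)/15.010=0.023 → t=0.596; u2·a0=0.9315·15.010=13.982; a1+a2=13.735 < 13.982 ≤ a1+…+a3=14.311 → R3 fires; G=9 Z=7 A=0 P=9
Draw 10: a1=0.000, a2=17.253, a3=0.000, a4=0.000, a5=0.000, a0=17.253; τ=−ln(0.2857)/17.253=0.073 → t=0.669; u2·a0=0.1094·17.253=1.887; a1=0.000 < 1.887 ≤ a1+a2=17.253 → R2 fires; G=9 Z=7 A=0 P=10
Draw 11: a1=0.000, a2=19.170, a3=0.000, a4=0.000, a5=0.000, a0=19.170; τ=−ln(0.9373)/19.170=0.003 → t=0.672; u2·a0=0.0678·19.170=1.300; a1=0.000 < 1.300 ≤ a1+a2=19.170 → R2 fires; G=9 Z=7 A=0 P=11
Draw 12: a1=0.000, a2=21.087, a3=0.000, a4=0.000, a5=0.000, a0=21.087; τ=−ln(0.5835)/21.087=0.026 → t=0.698; u2·a0=0.3355·21.087=7.075; a1=0.000 < 7.075 ≤ a1+a2=21.087 → R2 fires; G=9 Z=7 A=0 P=12
Draw 13: a1=0.000, a2=23.004, a3=0.000, a4=0.000, a5=0.000, a0=23.004; τ=−ln(0.8217)/23.004=0.009 → t=0.706; u2·a0=0.4900·23.004=11.272; a1=0.000 < 11.272 ≤ a1+a2=23.004 → R2 fires; G=9 Z=7 A=0 P=13
Draw 14: a1=0.000, a2=24.921, a3=0.000, a4=0.000, a5=0.000, a0=24.921; τ=−ln(0.5323)/24.921=0.025 → t=0.732; u2·a0=0.4861·24.921=12.114; a1=0.000 < 12.114 ≤ a1+a2=24.921 → R2 fires; G=9 Z=7 A=0 P=14
Draw 15: a1=0.000, a2=26.838, a3=0.000, a4=0.000, a5=0.000, a0=26.838; τ=−ln(0.5285)/26.838=0.024 → t=0.756 > T=0.75: stop.
P first becomes ≥ 11 when it reaches 11 at the event at t=0.672.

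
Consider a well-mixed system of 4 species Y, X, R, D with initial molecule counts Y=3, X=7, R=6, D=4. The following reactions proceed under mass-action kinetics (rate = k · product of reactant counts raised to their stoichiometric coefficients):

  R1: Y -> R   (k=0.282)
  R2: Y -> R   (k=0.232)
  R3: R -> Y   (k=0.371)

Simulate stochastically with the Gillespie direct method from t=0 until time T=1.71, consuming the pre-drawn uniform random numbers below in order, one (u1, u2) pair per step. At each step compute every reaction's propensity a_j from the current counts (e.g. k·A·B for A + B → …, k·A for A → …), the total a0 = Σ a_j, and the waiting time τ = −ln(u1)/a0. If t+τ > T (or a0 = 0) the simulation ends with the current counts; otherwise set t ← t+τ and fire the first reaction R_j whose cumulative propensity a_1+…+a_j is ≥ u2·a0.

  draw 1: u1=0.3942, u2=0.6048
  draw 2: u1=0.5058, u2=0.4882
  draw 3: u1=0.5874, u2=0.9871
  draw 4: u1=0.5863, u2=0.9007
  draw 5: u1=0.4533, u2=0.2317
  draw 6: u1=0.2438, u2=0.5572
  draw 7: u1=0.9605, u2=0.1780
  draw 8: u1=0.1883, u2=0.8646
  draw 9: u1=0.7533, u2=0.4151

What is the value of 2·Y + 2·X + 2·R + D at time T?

Check how each reaction changes W = 2·Y + 2·X + 2·R + D (weight of products minus weight of reactants):
R1: Y -> R: (2·1) − (2·1) = 2 − 2 = 0
R2: Y -> R: (2·1) − (2·1) = 2 − 2 = 0
R3: R -> Y: (2·1) − (2·1) = 2 − 2 = 0
Every reaction leaves W unchanged, so W is conserved and no simulation is needed: W(T) = W(0) = 2·3 + 2·7 + 2·6 + 4 = 36

Value at T = 36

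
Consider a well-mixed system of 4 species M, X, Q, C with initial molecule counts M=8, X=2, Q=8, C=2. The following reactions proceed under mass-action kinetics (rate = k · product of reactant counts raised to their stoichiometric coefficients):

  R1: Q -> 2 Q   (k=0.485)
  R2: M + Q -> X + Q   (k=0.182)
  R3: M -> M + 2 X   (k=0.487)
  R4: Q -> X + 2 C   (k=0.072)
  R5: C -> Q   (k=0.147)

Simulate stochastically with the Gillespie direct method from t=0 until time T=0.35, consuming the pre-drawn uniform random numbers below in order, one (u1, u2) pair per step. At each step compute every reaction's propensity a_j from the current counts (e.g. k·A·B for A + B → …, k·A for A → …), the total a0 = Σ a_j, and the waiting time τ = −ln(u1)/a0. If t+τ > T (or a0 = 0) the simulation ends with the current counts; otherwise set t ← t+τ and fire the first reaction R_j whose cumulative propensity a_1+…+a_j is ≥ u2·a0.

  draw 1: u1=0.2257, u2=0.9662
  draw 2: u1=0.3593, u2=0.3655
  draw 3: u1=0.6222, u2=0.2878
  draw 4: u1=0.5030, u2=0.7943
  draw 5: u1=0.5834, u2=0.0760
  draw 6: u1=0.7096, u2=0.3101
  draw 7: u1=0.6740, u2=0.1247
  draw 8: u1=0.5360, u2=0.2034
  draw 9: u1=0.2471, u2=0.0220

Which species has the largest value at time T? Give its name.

Dominant species at T: Q

t=0.000: M=8 X=2 Q=8 C=2
Draw 1: a1=3.880, a2=11.648, a3=3.896, a4=0.576, a5=0.294, a0=20.294; τ=−ln(0.2257)/20.294=0.073 → t=0.073; u2·a0=0.9662·20.294=19.608; a1+…+a3=19.424 < 19.608 ≤ a1+…+a4=20.000 → R4 fires; M=8 X=3 Q=7 C=4
Draw 2: a1=3.395, a2=10.192, a3=3.896, a4=0.504, a5=0.588, a0=18.575; τ=−ln(0.3593)/18.575=0.055 → t=0.128; u2·a0=0.3655·18.575=6.789; a1=3.395 < 6.789 ≤ a1+a2=13.587 → R2 fires; M=7 X=4 Q=7 C=4
Draw 3: a1=3.395, a2=8.918, a3=3.409, a4=0.504, a5=0.588, a0=16.814; τ=−ln(0.6222)/16.814=0.028 → t=0.157; u2·a0=0.2878·16.814=4.839; a1=3.395 < 4.839 ≤ a1+a2=12.313 → R2 fires; M=6 X=5 Q=7 C=4
Draw 4: a1=3.395, a2=7.644, a3=2.922, a4=0.504, a5=0.588, a0=15.053; τ=−ln(0.5030)/15.053=0.046 → t=0.202; u2·a0=0.7943·15.053=11.957; a1+a2=11.039 < 11.957 ≤ a1+…+a3=13.961 → R3 fires; M=6 X=7 Q=7 C=4
Draw 5: a1=3.395, a2=7.644, a3=2.922, a4=0.504, a5=0.588, a0=15.053; τ=−ln(0.5834)/15.053=0.036 → t=0.238; u2·a0=0.0760·15.053=1.144 ≤ a1=3.395 → R1 fires; M=6 X=7 Q=8 C=4
Draw 6: a1=3.880, a2=8.736, a3=2.922, a4=0.576, a5=0.588, a0=16.702; τ=−ln(0.7096)/16.702=0.021 → t=0.259; u2·a0=0.3101·16.702=5.179; a1=3.880 < 5.179 ≤ a1+a2=12.616 → R2 fires; M=5 X=8 Q=8 C=4
Draw 7: a1=3.880, a2=7.280, a3=2.435, a4=0.576, a5=0.588, a0=14.759; τ=−ln(0.6740)/14.759=0.027 → t=0.285; u2·a0=0.1247·14.759=1.840 ≤ a1=3.880 → R1 fires; M=5 X=8 Q=9 C=4
Draw 8: a1=4.365, a2=8.190, a3=2.435, a4=0.648, a5=0.588, a0=16.226; τ=−ln(0.5360)/16.226=0.038 → t=0.324; u2·a0=0.2034·16.226=3.300 ≤ a1=4.365 → R1 fires; M=5 X=8 Q=10 C=4
Draw 9: a1=4.850, a2=9.100, a3=2.435, a4=0.720, a5=0.588, a0=17.693; τ=−ln(0.2471)/17.693=0.079 → t=0.403 > T=0.35: stop.
At T=0.35: M=5 X=8 Q=10 C=4; the largest is Q.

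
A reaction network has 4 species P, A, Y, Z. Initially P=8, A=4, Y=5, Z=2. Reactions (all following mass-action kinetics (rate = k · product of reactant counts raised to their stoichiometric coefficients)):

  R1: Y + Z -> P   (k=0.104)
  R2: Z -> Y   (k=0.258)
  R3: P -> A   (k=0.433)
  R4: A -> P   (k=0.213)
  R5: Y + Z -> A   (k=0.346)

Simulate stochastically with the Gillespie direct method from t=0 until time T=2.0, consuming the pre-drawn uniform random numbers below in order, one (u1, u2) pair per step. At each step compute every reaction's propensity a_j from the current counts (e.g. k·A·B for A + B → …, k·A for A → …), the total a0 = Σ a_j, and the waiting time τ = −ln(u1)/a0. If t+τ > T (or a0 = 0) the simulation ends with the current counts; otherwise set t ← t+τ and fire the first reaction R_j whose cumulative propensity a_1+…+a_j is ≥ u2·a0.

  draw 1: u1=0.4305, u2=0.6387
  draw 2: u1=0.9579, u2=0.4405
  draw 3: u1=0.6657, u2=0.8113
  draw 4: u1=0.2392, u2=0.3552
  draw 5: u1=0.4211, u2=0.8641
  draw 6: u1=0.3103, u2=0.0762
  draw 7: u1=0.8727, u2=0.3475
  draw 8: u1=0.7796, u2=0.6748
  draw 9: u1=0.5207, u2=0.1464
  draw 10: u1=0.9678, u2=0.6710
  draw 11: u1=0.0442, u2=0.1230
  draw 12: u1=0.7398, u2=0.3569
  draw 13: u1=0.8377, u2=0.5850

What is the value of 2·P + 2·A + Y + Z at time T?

Check how each reaction changes W = 2·P + 2·A + Y + Z (weight of products minus weight of reactants):
R1: Y + Z -> P: (2·1) − (1·1 + 1·1) = 2 − 2 = 0
R2: Z -> Y: (1·1) − (1·1) = 1 − 1 = 0
R3: P -> A: (2·1) − (2·1) = 2 − 2 = 0
R4: A -> P: (2·1) − (2·1) = 2 − 2 = 0
R5: Y + Z -> A: (2·1) − (1·1 + 1·1) = 2 − 2 = 0
Every reaction leaves W unchanged, so W is conserved and no simulation is needed: W(T) = W(0) = 2·8 + 2·4 + 5 + 2 = 31

Value at T = 31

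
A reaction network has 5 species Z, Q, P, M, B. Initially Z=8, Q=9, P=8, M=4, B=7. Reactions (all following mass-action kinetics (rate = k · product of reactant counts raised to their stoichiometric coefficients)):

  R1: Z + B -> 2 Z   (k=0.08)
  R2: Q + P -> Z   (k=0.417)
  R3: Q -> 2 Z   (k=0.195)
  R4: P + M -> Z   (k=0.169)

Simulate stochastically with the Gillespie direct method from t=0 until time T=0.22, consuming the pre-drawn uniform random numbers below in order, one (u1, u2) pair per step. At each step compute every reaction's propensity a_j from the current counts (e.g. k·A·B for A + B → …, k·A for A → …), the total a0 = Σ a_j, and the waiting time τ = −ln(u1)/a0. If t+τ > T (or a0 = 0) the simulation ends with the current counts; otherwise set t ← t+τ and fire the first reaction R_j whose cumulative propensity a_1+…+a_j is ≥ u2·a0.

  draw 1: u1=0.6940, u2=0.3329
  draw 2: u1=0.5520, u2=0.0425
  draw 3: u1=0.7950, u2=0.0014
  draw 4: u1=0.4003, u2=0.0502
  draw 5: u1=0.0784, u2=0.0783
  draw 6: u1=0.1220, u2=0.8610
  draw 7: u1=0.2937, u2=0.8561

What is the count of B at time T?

B at T = 3

t=0.000: Z=8 Q=9 P=8 M=4 B=7
Draw 1: a1=4.480, a2=30.024, a3=1.755, a4=5.408, a0=41.667; τ=−ln(0.6940)/41.667=0.009 → t=0.009; u2·a0=0.3329·41.667=13.871; a1=4.480 < 13.871 ≤ a1+a2=34.504 → R2 fires; Z=9 Q=8 P=7 M=4 B=7
Draw 2: a1=5.040, a2=23.352, a3=1.560, a4=4.732, a0=34.684; τ=−ln(0.5520)/34.684=0.017 → t=0.026; u2·a0=0.0425·34.684=1.474 ≤ a1=5.040 → R1 fires; Z=10 Q=8 P=7 M=4 B=6
Draw 3: a1=4.800, a2=23.352, a3=1.560, a4=4.732, a0=34.444; τ=−ln(0.7950)/34.444=0.007 → t=0.033; u2·a0=0.0014·34.444=0.048 ≤ a1=4.800 → R1 fires; Z=11 Q=8 P=7 M=4 B=5
Draw 4: a1=4.400, a2=23.352, a3=1.560, a4=4.732, a0=34.044; τ=−ln(0.4003)/34.044=0.027 → t=0.059; u2·a0=0.0502·34.044=1.709 ≤ a1=4.400 → R1 fires; Z=12 Q=8 P=7 M=4 B=4
Draw 5: a1=3.840, a2=23.352, a3=1.560, a4=4.732, a0=33.484; τ=−ln(0.0784)/33.484=0.076 → t=0.135; u2·a0=0.0783·33.484=2.622 ≤ a1=3.840 → R1 fires; Z=13 Q=8 P=7 M=4 B=3
Draw 6: a1=3.120, a2=23.352, a3=1.560, a4=4.732, a0=32.764; τ=−ln(0.1220)/32.764=0.064 → t=0.200; u2·a0=0.8610·32.764=28.210; a1+…+a3=28.032 < 28.210 ≤ a1+…+a4=32.764 → R4 fires; Z=14 Q=8 P=6 M=3 B=3
Draw 7: a1=3.360, a2=20.016, a3=1.560, a4=3.042, a0=27.978; τ=−ln(0.2937)/27.978=0.044 → t=0.243 > T=0.22: stop.
Read off B at T=0.22: 3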